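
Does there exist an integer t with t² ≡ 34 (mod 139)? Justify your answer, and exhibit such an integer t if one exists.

t = 27

t = 27 works: 27² = 729, and 729 − 34 = 695 = 5·139.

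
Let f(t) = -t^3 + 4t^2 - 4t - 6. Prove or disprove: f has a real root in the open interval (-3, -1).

f has no root in that interval.

The endpoint values f(-3) = 69 and f(-1) = 3 are both positive. Claim: f(t) > 0 for every t in (-3, -1).
Substitute t = -1 − u, where 0 < u < 2 on the interval. Expanding, f(-1 − u) = u^3 + 7u^2 + 15u + 3.
The nonzero coefficients here are all positive, so for u > 0 every term is positive (or zero), and the constant term 3 is strictly positive.
So f is strictly positive on (-3, -1); no root exists in the interval.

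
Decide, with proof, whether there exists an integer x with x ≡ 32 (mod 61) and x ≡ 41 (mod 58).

x = 215

The moduli 61 and 58 are coprime, so by the Chinese Remainder Theorem a unique solution modulo 3538 exists.
Any solution of the first congruence is x = 32 + 61t; substituting into the second, 61t ≡ 41 − 32 ≡ 9 (mod 58).
61 ≡ 3 (mod 58), so this reads 3t ≡ 9 (mod 58). Invert 3 mod 58 by the Euclidean algorithm: 58 = 19·3 + 1, 3 = 3·1 + 0; back-substituting, 1 = 58 − 19·3. Hence 3·(-19) ≡ 1, so 3⁻¹ ≡ -19 ≡ 39 (mod 58).
Therefore t ≡ 39·9 = 351 ≡ 3 (mod 58).
With t = 3: x = 32 + 61·3 = 215.
Indeed 215 ≡ 32 (mod 61) and 215 ≡ 41 (mod 58).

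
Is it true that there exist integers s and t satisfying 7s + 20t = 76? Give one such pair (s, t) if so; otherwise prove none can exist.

s = 8, t = 1

Since gcd(7, 20) = 1, every integer is an integer combination of 7 and 20.
Dividing repeatedly: 20 = 2·7 + 6, 7 = 1·6 + 1, 6 = 6·1 + 0.
Back-substituting, 1 = 7 − 1·6 = 7 − (20 − 2·7) = −20 + 3·7; that is, 7·3 + 20·(-1) = 1.
Scaling by 76 gives the particular solution (s, t) = (228, -76).
Shifting by a multiple of (20, −7) keeps it a solution: s = 228 − 11·20 = 8, t = -76 + 11·7 = 1.
Check: 7·8 + 20·1 = 56 + 20 = 76. ✓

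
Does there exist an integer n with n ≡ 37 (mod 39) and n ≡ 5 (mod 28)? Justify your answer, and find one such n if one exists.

n = 817

The moduli 39 and 28 are coprime, so by the Chinese Remainder Theorem a unique solution modulo 1092 exists.
Any solution of the first congruence is n = 37 + 39t; substituting into the second, 39t ≡ 5 − 37 ≡ 24 (mod 28).
39 ≡ 11 (mod 28), so this reads 11t ≡ 24 (mod 28). Note 11·23 = 253 ≡ 1 (mod 28) (as 253 − 1 = 9·28), so 11⁻¹ ≡ 23.
Multiplying by 23: t ≡ 23·24 = 552 ≡ 20 (mod 28).
Taking t = 20 gives n = 37 + 39·20 = 817.
Check: 817 mod 39 = 37, 817 mod 28 = 5. ✓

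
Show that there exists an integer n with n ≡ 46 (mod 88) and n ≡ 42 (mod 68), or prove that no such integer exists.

n = 926

gcd(88, 68) = 4. A simultaneous solution exists iff 46 ≡ 42 (mod 4); here 46 mod 4 = 2 = 42 mod 4, so it does.
Write n = 46 + 88t. Then 88t ≡ 42 − 46 ≡ 64 (mod 68); dividing through by 4 gives 22t ≡ 16 (mod 17).
22 ≡ 5 (mod 17), so this reads 5t ≡ 16 (mod 17). Note 5·7 = 35 ≡ 1 (mod 17) (as 35 − 1 = 2·17), so 5⁻¹ ≡ 7.
Multiplying by 7: t ≡ 7·16 = 112 ≡ 10 (mod 17).
Then n = 46 + 88·10 = 926.
Check: 926 mod 88 = 46, 926 mod 68 = 42. ✓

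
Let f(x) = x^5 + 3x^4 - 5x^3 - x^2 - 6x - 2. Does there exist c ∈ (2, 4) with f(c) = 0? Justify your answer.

No.

The endpoint values f(2) = 22 and f(4) = 1430 are both positive. Claim: f(x) > 0 for every x in (2, 4).
Shift to the endpoint 2: with x = 2 + u (0 < u < 2), one computes f(2 + u) = u^5 + 13u^4 + 59u^3 + 121u^2 + 106u + 22.
All 6 nonzero coefficients of this polynomial in u are positive; hence for u > 0 the value is a sum of positive terms (the constant 22 among them).
Therefore f(x) > 0 throughout (2, 4), and f has no zero there.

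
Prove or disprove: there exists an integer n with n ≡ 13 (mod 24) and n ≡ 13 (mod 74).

The moduli are not coprime: gcd(24, 74) = 2. Compatibility requires 2 ∣ (13 − 13) = 0, which holds, so solutions exist.
The smallest candidate n = 13 works directly: 13 ≡ 13 (mod 74).
Indeed 13 ≡ 13 (mod 24) and 13 ≡ 13 (mod 74).

n = 13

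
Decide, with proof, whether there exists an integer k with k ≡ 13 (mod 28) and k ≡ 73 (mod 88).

k = 601

The moduli are not coprime: gcd(28, 88) = 4. Compatibility requires 4 ∣ (73 − 13) = 60, which holds, so solutions exist.
Write k = 13 + 28t. Then 28t ≡ 73 − 13 ≡ 60 (mod 88); dividing through by 4 gives 7t ≡ 15 (mod 22).
To invert 7 modulo 22: 22 = 3·7 + 1, 7 = 7·1 + 0, and unwinding, 1 = 22 − 3·7. Thus 7⁻¹ ≡ -3 ≡ 19 (mod 22).
Multiplying by 19: t ≡ 19·15 = 285 ≡ 21 (mod 22).
Then k = 13 + 28·21 = 601.
Verify: 601 = 21·28 + 13 and 601 = 6·88 + 73. ✓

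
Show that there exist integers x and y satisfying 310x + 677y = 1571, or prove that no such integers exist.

x = 610, y = -277

Since gcd(310, 677) = 1, every integer is an integer combination of 310 and 677.
Dividing repeatedly: 677 = 2·310 + 57, 310 = 5·57 + 25, 57 = 2·25 + 7, 25 = 3·7 + 4, 7 = 1·4 + 3, 4 = 1·3 + 1, 3 = 3·1 + 0.
Back-substituting, 1 = 4 − 1·3 = 4 − (7 − 1·4) = −7 + 2·4 = −7 + 2·(25 − 3·7) = 2·25 − 7·7 = 2·25 − 7·(57 − 2·25) = −7·57 + 16·25 = −7·57 + 16·(310 − 5·57) = 16·310 − 87·57 = 16·310 − 87·(677 − 2·310) = −87·677 + 190·310; that is, 310·190 + 677·(-87) = 1.
Multiplying through by 1571: x = 190·1571 = 298490, y = (-87)·1571 = -136677 is a solution.
Subtracting 440·677 from x and adding 440·310 to y gives the tidier solution (610, -277).
Indeed 310·610 + 677·(-277) = 189100 − 187529 = 1571.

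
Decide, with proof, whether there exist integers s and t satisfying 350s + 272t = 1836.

Since gcd(350, 272) = 2 and 1836 = 2·918, Bézout's identity guarantees a solution.
Dividing through by 2 reduces the equation to 175s + 136t = 918.
Euclidean algorithm: 175 = 1·136 + 39, 136 = 3·39 + 19, 39 = 2·19 + 1, 19 = 19·1 + 0.
Working back up the chain: 1 = 39 − 2·19 = 39 − 2·(136 − 3·39) = −2·136 + 7·39 = −2·136 + 7·(175 − 1·136) = 7·175 − 9·136. So 175·7 + 136·(-9) = 1.
Multiplying through by 918: s = 7·918 = 6426, t = (-9)·918 = -8262 is a solution.
Shifting by a multiple of (136, −175) keeps it a solution: s = 6426 − 47·136 = 34, t = -8262 + 47·175 = -37.
Indeed 350·34 + 272·(-37) = 11900 − 10064 = 1836.

s = 34, t = -37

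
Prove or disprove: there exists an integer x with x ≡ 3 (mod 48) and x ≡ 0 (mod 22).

No such integer exists.

gcd(48, 22) = 2. If x ≡ 3 (mod 48) and x ≡ 0 (mod 22), then x ≡ 3 (mod 2) and x ≡ 0 (mod 2).
These are incompatible: 3 − 0 = 3 is not divisible by 2.
Hence the system has no solution.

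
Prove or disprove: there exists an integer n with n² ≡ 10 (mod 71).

n = 9

n = 9 works: 9² = 81, and 81 − 10 = 71 = 1·71.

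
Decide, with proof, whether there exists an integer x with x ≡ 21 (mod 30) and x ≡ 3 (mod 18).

x = 21

Here gcd(30, 18) = 6, and both 21 and 3 leave remainder 3 mod 6, so the system is consistent.
In fact x = 21 itself already satisfies 21 mod 18 = 3.
Check: 21 mod 30 = 21, 21 mod 18 = 3. ✓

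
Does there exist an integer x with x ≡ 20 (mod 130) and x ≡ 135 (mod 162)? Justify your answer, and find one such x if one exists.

There is no such integer.

gcd(130, 162) = 2. If x ≡ 20 (mod 130) and x ≡ 135 (mod 162), then x ≡ 20 (mod 2) and x ≡ 135 (mod 2).
However 20 ≡ 0 and 135 ≡ 1 (mod 2), and 0 ≠ 1.
Hence the system has no solution.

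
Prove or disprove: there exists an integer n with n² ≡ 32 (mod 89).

n = 78

Take n = 78. Then 78² = 6084 = 68·89 + 32, so 78² ≡ 32 (mod 89).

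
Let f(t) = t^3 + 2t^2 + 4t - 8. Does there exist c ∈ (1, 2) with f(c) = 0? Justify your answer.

Yes, f has a root in the interval.

f(1) = -1 and f(2) = 16, which have opposite signs.
Since f is a polynomial it is continuous on [1, 2].
By the Intermediate Value Theorem f must vanish at some point of (1, 2).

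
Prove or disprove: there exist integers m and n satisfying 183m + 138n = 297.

m = 25, n = -31

gcd(183, 138) = 3, and 3 divides 297, so integer solutions exist.
Dividing through by 3 reduces the equation to 61m + 46n = 99.
Run the Euclidean algorithm on 61 and 46: 61 = 1·46 + 15, 46 = 3·15 + 1, 15 = 15·1 + 0.
Unwinding: 1 = 46 − 3·15 = 46 − 3·(61 − 1·46) = −3·61 + 4·46, i.e. 61·(-3) + 46·4 = 1.
Scaling by 99 gives the particular solution (m, n) = (-297, 396).
Shifting by a multiple of (46, −61) keeps it a solution: m = -297 + 7·46 = 25, n = 396 − 7·61 = -31.
Indeed 183·25 + 138·(-31) = 4575 − 4278 = 297.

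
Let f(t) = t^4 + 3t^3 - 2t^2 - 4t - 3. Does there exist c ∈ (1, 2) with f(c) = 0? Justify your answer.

f(1) = -5 and f(2) = 21, which have opposite signs.
Since f is a polynomial it is continuous on [1, 2].
By the Intermediate Value Theorem, f takes the value 0 somewhere in the open interval.

Such a root exists.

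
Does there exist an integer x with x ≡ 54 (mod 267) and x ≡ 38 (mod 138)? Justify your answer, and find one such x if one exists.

No, no such integer exists.

gcd(267, 138) = 3. If x ≡ 54 (mod 267) and x ≡ 38 (mod 138), then x ≡ 54 (mod 3) and x ≡ 38 (mod 3).
However 54 ≡ 0 and 38 ≡ 2 (mod 3), and 0 ≠ 2.
Hence the system has no solution.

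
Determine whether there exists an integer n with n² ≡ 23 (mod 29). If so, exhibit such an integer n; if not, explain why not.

n = 20 works: 20² = 400, and 400 − 23 = 377 = 13·29.

n = 20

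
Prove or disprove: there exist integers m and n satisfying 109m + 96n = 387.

m = 15, n = -13

109 and 96 are coprime, so 109m + 96n ranges over all of ℤ.
Dividing repeatedly: 109 = 1·96 + 13, 96 = 7·13 + 5, 13 = 2·5 + 3, 5 = 1·3 + 2, 3 = 1·2 + 1, 2 = 2·1 + 0.
Unwinding: 1 = 3 − 1·2 = 3 − (5 − 1·3) = −5 + 2·3 = −5 + 2·(13 − 2·5) = 2·13 − 5·5 = 2·13 − 5·(96 − 7·13) = −5·96 + 37·13 = −5·96 + 37·(109 − 1·96) = 37·109 − 42·96, i.e. 109·37 + 96·(-42) = 1.
Multiplying through by 387: m = 37·387 = 14319, n = (-42)·387 = -16254 is a solution.
Subtracting 149·96 from m and adding 149·109 to n gives the tidier solution (15, -13).
Indeed 109·15 + 96·(-13) = 1635 − 1248 = 387.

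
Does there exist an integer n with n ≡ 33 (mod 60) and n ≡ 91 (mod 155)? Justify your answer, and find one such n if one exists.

Reduce both congruences modulo 5, which divides 60 and 155: they say n ≡ 33 (mod 5) and n ≡ 91 (mod 5).
However 33 ≡ 3 and 91 ≡ 1 (mod 5), and 3 ≠ 1.
Therefore no such n exists.

There is no such integer.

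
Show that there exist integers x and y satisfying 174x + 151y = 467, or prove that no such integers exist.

x = 40, y = -43

Since gcd(174, 151) = 1, every integer is an integer combination of 174 and 151.
Run the Euclidean algorithm on 174 and 151: 174 = 1·151 + 23, 151 = 6·23 + 13, 23 = 1·13 + 10, 13 = 1·10 + 3, 10 = 3·3 + 1, 3 = 3·1 + 0.
Working back up the chain: 1 = 10 − 3·3 = 10 − 3·(13 − 1·10) = −3·13 + 4·10 = −3·13 + 4·(23 − 1·13) = 4·23 − 7·13 = 4·23 − 7·(151 − 6·23) = −7·151 + 46·23 = −7·151 + 46·(174 − 1·151) = 46·174 − 53·151. So 174·46 + 151·(-53) = 1.
Multiplying through by 467: x = 46·467 = 21482, y = (-53)·467 = -24751 is a solution.
Subtracting 142·151 from x and adding 142·174 to y gives the tidier solution (40, -43).
Check: 174·40 + 151·(-43) = 6960 − 6493 = 467. ✓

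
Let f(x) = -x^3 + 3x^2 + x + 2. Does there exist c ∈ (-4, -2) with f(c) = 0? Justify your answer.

No.

f(-4) = 110 and f(-2) = 20, both positive, so a sign-change argument is unavailable; we show f keeps this sign on the whole interval.
Shift to the endpoint -2: with x = -2 − u (0 < u < 2), one computes f(-2 − u) = u^3 + 9u^2 + 23u + 20.
All 4 nonzero coefficients of this polynomial in u are positive; hence for u > 0 the value is a sum of positive terms (the constant 20 among them).
So f is strictly positive on (-4, -2); no root exists in the interval.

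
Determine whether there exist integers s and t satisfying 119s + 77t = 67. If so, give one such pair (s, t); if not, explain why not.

No such integers exist.

Both 119 and 77 are divisible by gcd(119, 77) = 7, hence so is any combination 119s + 77t.
But 67 = 7·9 + 4, so 7 ∤ 67.
Therefore 119s + 77t = 67 has no solution in integers.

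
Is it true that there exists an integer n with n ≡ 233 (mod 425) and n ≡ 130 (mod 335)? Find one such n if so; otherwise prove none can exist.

Both moduli are multiples of 5 = gcd(425, 335), so any solution would satisfy n ≡ 233 and n ≡ 130 modulo 5 simultaneously.
But 233 mod 5 = 3 while 130 mod 5 = 0, a contradiction.
So no integer satisfies both congruences.

There is no such integer.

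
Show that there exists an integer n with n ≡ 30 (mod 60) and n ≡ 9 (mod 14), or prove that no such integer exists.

No such integer exists.

gcd(60, 14) = 2. If n ≡ 30 (mod 60) and n ≡ 9 (mod 14), then n ≡ 30 (mod 2) and n ≡ 9 (mod 2).
However 30 ≡ 0 and 9 ≡ 1 (mod 2), and 0 ≠ 1.
So no integer satisfies both congruences.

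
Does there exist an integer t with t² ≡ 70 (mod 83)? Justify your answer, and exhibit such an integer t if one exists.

t = 30

Take t = 30. Then 30² = 900 = 10·83 + 70, so 30² ≡ 70 (mod 83).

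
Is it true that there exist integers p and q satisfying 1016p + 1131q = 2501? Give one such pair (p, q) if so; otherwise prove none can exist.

Since gcd(1016, 1131) = 1, every integer is an integer combination of 1016 and 1131.
Euclidean algorithm: 1131 = 1·1016 + 115, 1016 = 8·115 + 96, 115 = 1·96 + 19, 96 = 5·19 + 1, 19 = 19·1 + 0.
Unwinding: 1 = 96 − 5·19 = 96 − 5·(115 − 1·96) = −5·115 + 6·96 = −5·115 + 6·(1016 − 8·115) = 6·1016 − 53·115 = 6·1016 − 53·(1131 − 1·1016) = −53·1131 + 59·1016, i.e. 1016·59 + 1131·(-53) = 1.
Scaling by 2501 gives the particular solution (p, q) = (147559, -132553).
The general solution is p = 147559 + 1131k, q = -132553 − 1016k; taking k = -130 gives the smaller pair p = 529, q = -473.
Indeed 1016·529 + 1131·(-473) = 537464 − 534963 = 2501.

p = 529, q = -473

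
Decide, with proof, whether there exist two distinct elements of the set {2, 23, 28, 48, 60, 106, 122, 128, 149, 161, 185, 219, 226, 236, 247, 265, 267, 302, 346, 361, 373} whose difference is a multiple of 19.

23 and 346 are such a pair.

23 mod 19 = 4 and 346 mod 19 = 4, so 346 − 23 = 323 = 17·19.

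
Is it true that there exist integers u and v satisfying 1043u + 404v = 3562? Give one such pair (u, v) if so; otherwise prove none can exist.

u = 10, v = -17

1043 and 404 are coprime, so 1043u + 404v ranges over all of ℤ.
Run the Euclidean algorithm on 1043 and 404: 1043 = 2·404 + 235, 404 = 1·235 + 169, 235 = 1·169 + 66, 169 = 2·66 + 37, 66 = 1·37 + 29, 37 = 1·29 + 8, 29 = 3·8 + 5, 8 = 1·5 + 3, 5 = 1·3 + 2, 3 = 1·2 + 1, 2 = 2·1 + 0.
Back-substituting, 1 = 3 − 1·2 = 3 − (5 − 1·3) = −5 + 2·3 = −5 + 2·(8 − 1·5) = 2·8 − 3·5 = 2·8 − 3·(29 − 3·8) = −3·29 + 11·8 = −3·29 + 11·(37 − 1·29) = 11·37 − 14·29 = 11·37 − 14·(66 − 1·37) = −14·66 + 25·37 = −14·66 + 25·(169 − 2·66) = 25·169 − 64·66 = 25·169 − 64·(235 − 1·169) = −64·235 + 89·169 = −64·235 + 89·(404 − 1·235) = 89·404 − 153·235 = 89·404 − 153·(1043 − 2·404) = −153·1043 + 395·404; that is, 1043·(-153) + 404·395 = 1.
Times 3562: 1043·(-544986) + 404·1406990 = 3562, so (-544986, 1406990) solves it.
The general solution is u = -544986 + 404k, v = 1406990 − 1043k; taking k = 1349 gives the smaller pair u = 10, v = -17.
Check: 1043·10 + 404·(-17) = 10430 − 6868 = 3562. ✓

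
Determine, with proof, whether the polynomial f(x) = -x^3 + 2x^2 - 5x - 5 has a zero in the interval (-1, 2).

Yes, f has a root in the interval.

f(-1) = 3 and f(2) = -15, which have opposite signs.
f is continuous everywhere (it is a polynomial), in particular on [-1, 2].
By the Intermediate Value Theorem, f takes the value 0 somewhere in the open interval.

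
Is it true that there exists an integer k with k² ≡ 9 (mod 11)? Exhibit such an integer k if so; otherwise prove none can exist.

k = 3

Take k = 3. Then 3² = 9, and since 0 ≤ 9 < 11 this is already reduced: 3² ≡ 9 (mod 11).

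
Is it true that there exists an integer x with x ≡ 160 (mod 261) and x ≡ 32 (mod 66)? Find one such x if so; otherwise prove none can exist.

Both moduli are multiples of 3 = gcd(261, 66), so any solution would satisfy x ≡ 160 and x ≡ 32 modulo 3 simultaneously.
But 160 mod 3 = 1 while 32 mod 3 = 2, a contradiction.
Hence the system has no solution.

There is no such integer.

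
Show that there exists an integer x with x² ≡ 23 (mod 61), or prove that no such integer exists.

No such integer exists.

Apply Euler's criterion with the prime 61: 23 is a quadratic residue iff 23^30 ≡ 1 (mod 61), and a non-residue iff it is ≡ −1.
Squaring successively (mod 61): 23^2 = 529 ≡ 41; 23^4 ≡ 41² = 1681 ≡ 34; 23^8 ≡ 34² = 1156 ≡ 58; 23^16 ≡ 58² = 3364 ≡ 9.
Since 30 = 16 + 8 + 4 + 2, 23^30 ≡ 9 · 58 · 34 · 41; multiplying out mod 61: 9·58 = 522 ≡ 34, then 34·34 = 1156 ≡ 58, then 58·41 = 2378 ≡ 60. Thus 23^30 ≡ 60 ≡ −1 (mod 61).
The value −1 means 23 is a non-residue modulo 61, so x² ≡ 23 (mod 61) is impossible.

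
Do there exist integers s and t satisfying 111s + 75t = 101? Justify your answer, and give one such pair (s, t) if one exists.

There are no such integers.

gcd(111, 75) = 3, so every integer of the form 111s + 75t is a multiple of 3.
But 101 = 3·33 + 2, so 3 ∤ 101.
Hence no integers s, t satisfy the equation.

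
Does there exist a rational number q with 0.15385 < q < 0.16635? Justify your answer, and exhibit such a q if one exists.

Look for a denominator N such that an integer falls strictly between N·0.15385 and N·0.16635. N = 19 works: 19·0.15385 = 2.92315 < 3 < 3.16065 = 19·0.16635.
Hence 3/19 is a rational number with 0.15385 < 3/19 < 0.16635.

q = 3/19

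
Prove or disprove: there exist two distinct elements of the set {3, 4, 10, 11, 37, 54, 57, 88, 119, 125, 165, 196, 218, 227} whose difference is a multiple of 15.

Two integers differ by a multiple of 15 exactly when they have the same residue mod 15. The residues are 3↦3, 4↦4, 10↦10, 11↦11, 37↦7, 54↦9, 57↦12, 88↦13, 119↦14, 125↦5, 165↦0, 196↦1, 218↦8, 227↦2.
These 14 residues are pairwise different, hence no difference of two elements is divisible by 15.

There is no such pair.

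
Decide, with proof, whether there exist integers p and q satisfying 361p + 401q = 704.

Since gcd(361, 401) = 1, every integer is an integer combination of 361 and 401.
Dividing repeatedly: 401 = 1·361 + 40, 361 = 9·40 + 1, 40 = 40·1 + 0.
Unwinding: 1 = 361 − 9·40 = 361 − 9·(401 − 1·361) = −9·401 + 10·361, i.e. 361·10 + 401·(-9) = 1.
Multiplying through by 704: p = 10·704 = 7040, q = (-9)·704 = -6336 is a solution.
The general solution is p = 7040 + 401k, q = -6336 − 361k; taking k = -17 gives the smaller pair p = 223, q = -199.
Check: 361·223 + 401·(-199) = 80503 − 79799 = 704. ✓

p = 223, q = -199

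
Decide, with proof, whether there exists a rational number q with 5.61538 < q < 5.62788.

q = 45/8

Multiplying by 8: 8·5.61538 = 44.92304 and 8·5.62788 = 45.02304, so the integer 45 lies strictly between them.
Dividing back, 5.61538 < 45/8 < 5.62788, and 45/8 is rational.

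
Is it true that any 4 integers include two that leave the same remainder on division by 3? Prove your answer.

Yes.

There are exactly 3 possible remainders on division by 3.
Placing 4 integers into 3 classes, some class receives at least two — say a and b.
So a and b have equal remainders mod 3, which is exactly what was to be shown.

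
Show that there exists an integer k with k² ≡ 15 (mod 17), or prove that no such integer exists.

k = 10

Take k = 10. Then 10² = 100 = 5·17 + 15, so 10² ≡ 15 (mod 17).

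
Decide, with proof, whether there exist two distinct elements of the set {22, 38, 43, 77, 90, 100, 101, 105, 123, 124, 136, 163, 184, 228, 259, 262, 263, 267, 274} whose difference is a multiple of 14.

Both 22 and 274 leave remainder 8 on division by 14; their difference 252 = 18·14 is a multiple of 14.

The pair (22, 274) works.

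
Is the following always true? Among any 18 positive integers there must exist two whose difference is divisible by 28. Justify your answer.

Try 18 consecutive integers, 102, 103, …, 119. Their remainders mod 28 are 18, 19, 20, 21, 22, 23, 24, 25, 26, 27, 0, 1, 2, 3, 4, 5, 6, 7 — pairwise different, as any 18 ≤ 28 consecutive integers have distinct residues.
The differences between them range over 1, …, 17, none of which is divisible by 28.

No, the set {102, 103, 104, 105, 106, 107, 108, 109, 110, 111, 112, 113, 114, 115, 116, 117, 118, 119} is a counterexample.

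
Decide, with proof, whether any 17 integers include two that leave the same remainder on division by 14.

There are exactly 14 possible remainders on division by 14.
Since 17 > 14, two of the 17 integers must share a residue class by the pigeonhole principle; call them a and b.
So a and b have equal remainders mod 14, which is exactly what was to be shown.

Yes.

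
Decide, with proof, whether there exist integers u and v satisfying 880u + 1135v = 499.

Any value of 880u + 1135v is a multiple of gcd(880, 1135) = 5.
However 499 leaves remainder 4 on division by 5.
Therefore 880u + 1135v = 499 has no solution in integers.

There are no such integers.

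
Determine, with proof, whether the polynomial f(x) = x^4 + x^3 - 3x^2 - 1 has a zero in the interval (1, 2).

Such a root exists.

f(1) = -2 and f(2) = 11, which have opposite signs.
As a polynomial, f is continuous on every closed interval.
By the Intermediate Value Theorem f must vanish at some point of (1, 2).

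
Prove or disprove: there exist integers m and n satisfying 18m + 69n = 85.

No, no such integers exist.

gcd(18, 69) = 3, so every integer of the form 18m + 69n is a multiple of 3.
However 85 leaves remainder 1 on division by 3.
Therefore 18m + 69n = 85 has no solution in integers.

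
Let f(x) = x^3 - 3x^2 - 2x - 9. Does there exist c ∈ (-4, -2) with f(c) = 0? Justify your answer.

The endpoint values f(-4) = -113 and f(-2) = -25 are both negative. Claim: f(x) < 0 for every x in (-4, -2).
Shift to the endpoint -2: with x = -2 − u (0 < u < 2), one computes f(-2 − u) = -u^3 - 9u^2 - 22u - 25.
All 4 nonzero coefficients of this polynomial in u are negative; hence for u > 0 the value is a sum of negative terms (the constant -25 among them).
So f is strictly negative on (-4, -2); no root exists in the interval.

f has no root in that interval.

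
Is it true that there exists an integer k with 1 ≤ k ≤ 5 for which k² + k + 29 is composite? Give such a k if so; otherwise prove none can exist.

At k = 2: 2² + 2 + 29 = 35 = 5·7, which is composite.

k = 2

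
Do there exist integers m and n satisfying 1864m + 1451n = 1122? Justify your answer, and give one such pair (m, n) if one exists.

Since gcd(1864, 1451) = 1, every integer is an integer combination of 1864 and 1451.
Dividing repeatedly: 1864 = 1·1451 + 413, 1451 = 3·413 + 212, 413 = 1·212 + 201, 212 = 1·201 + 11, 201 = 18·11 + 3, 11 = 3·3 + 2, 3 = 1·2 + 1, 2 = 2·1 + 0.
Working back up the chain: 1 = 3 − 1·2 = 3 − (11 − 3·3) = −11 + 4·3 = −11 + 4·(201 − 18·11) = 4·201 − 73·11 = 4·201 − 73·(212 − 1·201) = −73·212 + 77·201 = −73·212 + 77·(413 − 1·212) = 77·413 − 150·212 = 77·413 − 150·(1451 − 3·413) = −150·1451 + 527·413 = −150·1451 + 527·(1864 − 1·1451) = 527·1864 − 677·1451. So 1864·527 + 1451·(-677) = 1.
Times 1122: 1864·591294 + 1451·(-759594) = 1122, so (591294, -759594) solves it.
The general solution is m = 591294 + 1451k, n = -759594 − 1864k; taking k = -407 gives the smaller pair m = 737, n = -946.
Check: 1864·737 + 1451·(-946) = 1373768 − 1372646 = 1122. ✓

m = 737, n = -946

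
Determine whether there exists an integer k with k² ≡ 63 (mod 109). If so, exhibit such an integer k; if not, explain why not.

k = 45 works: 45² = 2025, and 2025 − 63 = 1962 = 18·109.

k = 45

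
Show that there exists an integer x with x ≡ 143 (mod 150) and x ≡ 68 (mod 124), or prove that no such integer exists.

No, no such integer exists.

Both moduli are multiples of 2 = gcd(150, 124), so any solution would satisfy x ≡ 143 and x ≡ 68 modulo 2 simultaneously.
But 143 mod 2 = 1 while 68 mod 2 = 0, a contradiction.
So no integer satisfies both congruences.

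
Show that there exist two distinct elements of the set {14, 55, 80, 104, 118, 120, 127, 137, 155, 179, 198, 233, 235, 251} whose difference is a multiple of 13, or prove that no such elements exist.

Yes: 14 and 118.

Reduce each element mod 13: 14↦1, 55↦3, 80↦2, 104↦0, 118↦1, 120↦3, 127↦10, 137↦7, 155↦12, 179↦10, 198↦3, 233↦12, 235↦1, 251↦4. The residue 1 repeats (at 14 and 118), and 118 − 14 = 104 = 8·13.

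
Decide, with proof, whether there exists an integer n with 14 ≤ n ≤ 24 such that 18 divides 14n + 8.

For n = 14, 15, …, 19 the values 204, 218, 232, 246, 260, 274 are not multiples of 18. At n = 20 we get 14·20 + 8 = 288, and 288 = 18·16.

n = 20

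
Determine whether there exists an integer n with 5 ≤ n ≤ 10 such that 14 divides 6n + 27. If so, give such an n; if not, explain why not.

No such integer n in that range exists.

The values of 6n + 27 for n = 5, 6, …, 10 are 57, 63, 69, 75, 81, 87; reduced mod 14 these are 1, 7, 13, 5, 11, 3.
None is 0, so 14 never divides 6n + 27 on this range.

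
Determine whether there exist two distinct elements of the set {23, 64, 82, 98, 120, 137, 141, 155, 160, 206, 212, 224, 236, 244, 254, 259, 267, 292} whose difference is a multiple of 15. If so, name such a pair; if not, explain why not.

Reduce each element mod 15: 23↦8, 64↦4, 82↦7, 98↦8, 120↦0, 137↦2, 141↦6, 155↦5, 160↦10, 206↦11, 212↦2, 224↦14, 236↦11, 244↦4, 254↦14, 259↦4, 267↦12, 292↦7. The residue 8 repeats (at 23 and 98), and 98 − 23 = 75 = 5·15.

23 and 98 are such a pair.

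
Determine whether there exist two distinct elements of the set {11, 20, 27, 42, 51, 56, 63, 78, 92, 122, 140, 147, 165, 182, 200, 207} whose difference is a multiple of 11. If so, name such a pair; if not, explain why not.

Both 11 and 165 leave remainder 0 on division by 11; their difference 154 = 14·11 is a multiple of 11.

Yes: 11 and 165.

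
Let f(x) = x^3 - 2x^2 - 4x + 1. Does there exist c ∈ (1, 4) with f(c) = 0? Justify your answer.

f(1) = -4 and f(4) = 17, which have opposite signs.
f is continuous everywhere (it is a polynomial), in particular on [1, 4].
The Intermediate Value Theorem then guarantees some c ∈ (1, 4) with f(c) = 0.

Yes, f has a root in the interval.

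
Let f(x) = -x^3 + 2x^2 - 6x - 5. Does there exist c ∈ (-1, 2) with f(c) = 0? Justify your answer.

Such a root exists.

f(-1) = 4 and f(2) = -17, which have opposite signs.
f is continuous everywhere (it is a polynomial), in particular on [-1, 2].
So by the Intermediate Value Theorem there is a c strictly between -1 and 2 with f(c) = 0.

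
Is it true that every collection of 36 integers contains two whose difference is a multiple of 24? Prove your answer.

There are exactly 24 possible remainders on division by 24.
Placing 36 integers into 24 classes, some class receives at least two — say a and b.
Then a ≡ b (mod 24), i.e. 24 ∣ (a − b).

True.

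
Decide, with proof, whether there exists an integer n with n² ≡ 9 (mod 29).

Take n = 3. Then 3² = 9, and since 0 ≤ 9 < 29 this is already reduced: 3² ≡ 9 (mod 29).

n = 3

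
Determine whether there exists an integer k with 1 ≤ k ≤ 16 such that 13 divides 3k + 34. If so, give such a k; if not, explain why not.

k = 6

At k = 6 we get 3·6 + 34 = 52, and 52 = 13·4.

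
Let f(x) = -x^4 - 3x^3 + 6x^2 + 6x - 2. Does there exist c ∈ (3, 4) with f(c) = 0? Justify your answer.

f(3) = -92 and f(4) = -330, both negative, so a sign-change argument is unavailable; we show f keeps this sign on the whole interval.
Shift to the endpoint 3: with x = 3 + u (0 < u < 1), one computes f(3 + u) = -u^4 - 15u^3 - 75u^2 - 147u - 92.
All 5 nonzero coefficients of this polynomial in u are negative; hence for u > 0 the value is a sum of negative terms (the constant -92 among them).
So f is strictly negative on (3, 4); no root exists in the interval.

f has no root in that interval.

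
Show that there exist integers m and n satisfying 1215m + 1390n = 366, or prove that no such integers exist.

No such integers exist.

gcd(1215, 1390) = 5, so every integer of the form 1215m + 1390n is a multiple of 5.
However 366 leaves remainder 1 on division by 5.
So the equation is unsolvable over ℤ.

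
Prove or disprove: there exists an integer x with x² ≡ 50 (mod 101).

No such integer exists.

101 is prime, so by Euler's criterion 50 is a square mod 101 iff 50^((101−1)/2) = 50^50 ≡ 1 (mod 101).
Squaring successively (mod 101): 50^2 = 2500 ≡ 76; 50^4 ≡ 76² = 5776 ≡ 19; 50^8 ≡ 19² = 361 ≡ 58; 50^16 ≡ 58² = 3364 ≡ 31; 50^32 ≡ 31² = 961 ≡ 52.
Since 50 = 32 + 16 + 2, 50^50 ≡ 52 · 31 · 76; multiplying out mod 101: 52·31 = 1612 ≡ 97, then 97·76 = 7372 ≡ 100. Thus 50^50 ≡ 100 ≡ −1 (mod 101).
By Euler's criterion 50 is a quadratic non-residue mod 101: no x satisfies x² ≡ 50 (mod 101).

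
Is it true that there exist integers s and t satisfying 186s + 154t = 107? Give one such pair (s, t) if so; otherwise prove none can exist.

Both 186 and 154 are divisible by gcd(186, 154) = 2, hence so is any combination 186s + 154t.
But 107 is not a multiple of 2 (it leaves remainder 1).
Therefore 186s + 154t = 107 has no solution in integers.

No such integers exist.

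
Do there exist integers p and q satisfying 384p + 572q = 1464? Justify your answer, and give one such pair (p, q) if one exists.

Since gcd(384, 572) = 4 and 1464 = 4·366, Bézout's identity guarantees a solution.
Dividing through by 4 reduces the equation to 96p + 143q = 366.
Dividing repeatedly: 143 = 1·96 + 47, 96 = 2·47 + 2, 47 = 23·2 + 1, 2 = 2·1 + 0.
Back-substituting, 1 = 47 − 23·2 = 47 − 23·(96 − 2·47) = −23·96 + 47·47 = −23·96 + 47·(143 − 1·96) = 47·143 − 70·96; that is, 96·(-70) + 143·47 = 1.
Scaling by 366 gives the particular solution (p, q) = (-25620, 17202).
The general solution is p = -25620 + 143k, q = 17202 − 96k; taking k = 180 gives the smaller pair p = 120, q = -78.
Check: 384·120 + 572·(-78) = 46080 − 44616 = 1464. ✓

p = 120, q = -78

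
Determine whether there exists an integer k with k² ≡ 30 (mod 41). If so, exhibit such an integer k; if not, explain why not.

Apply Euler's criterion with the prime 41: 30 is a quadratic residue iff 30^20 ≡ 1 (mod 41), and a non-residue iff it is ≡ −1.
Squaring successively (mod 41): 30^2 = 900 ≡ 39; 30^4 ≡ 39² = 1521 ≡ 4; 30^8 ≡ 4² = 16 ≡ 16; 30^16 ≡ 16² = 256 ≡ 10.
Since 20 = 16 + 4, 30^20 ≡ 10 · 4; multiplying out mod 41: 10·4 = 40 ≡ 40. Thus 30^20 ≡ 40 ≡ −1 (mod 41).
By Euler's criterion 30 is a quadratic non-residue mod 41: no k satisfies k² ≡ 30 (mod 41).

There is no such integer.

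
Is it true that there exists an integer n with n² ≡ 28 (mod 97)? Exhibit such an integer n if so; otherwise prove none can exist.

97 is prime, so by Euler's criterion 28 is a square mod 97 iff 28^((97−1)/2) = 28^48 ≡ 1 (mod 97).
Repeated squaring mod 97: 28^2 = 784 ≡ 8; 28^4 ≡ 8² = 64 ≡ 64; 28^8 ≡ 64² = 4096 ≡ 22; 28^16 ≡ 22² = 484 ≡ 96; 28^32 ≡ 96² = 9216 ≡ 1.
Since 48 = 32 + 16, 28^48 ≡ 1 · 96; multiplying out mod 97: 1·96 = 96 ≡ 96. Thus 28^48 ≡ 96 ≡ −1 (mod 97).
The value −1 means 28 is a non-residue modulo 97, so n² ≡ 28 (mod 97) is impossible.

There is no such integer.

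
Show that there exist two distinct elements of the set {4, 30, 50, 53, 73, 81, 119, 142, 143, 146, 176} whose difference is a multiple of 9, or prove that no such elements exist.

Both 50 and 176 leave remainder 5 on division by 9; their difference 126 = 14·9 is a multiple of 9.

The pair (50, 176) works.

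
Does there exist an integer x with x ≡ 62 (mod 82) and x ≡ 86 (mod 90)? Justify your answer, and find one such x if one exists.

The moduli are not coprime: gcd(82, 90) = 2. Compatibility requires 2 ∣ (86 − 62) = 24, which holds, so solutions exist.
Write x = 62 + 82t. Then 82t ≡ 86 − 62 ≡ 24 (mod 90); dividing through by 2 gives 41t ≡ 12 (mod 45).
Since 41·11 = 451 = 10·45 + 1, the inverse of 41 mod 45 is 11.
Multiplying by 11: t ≡ 11·12 = 132 ≡ 42 (mod 45).
Then x = 62 + 82·42 = 3506.
Verify: 3506 = 42·82 + 62 and 3506 = 38·90 + 86. ✓

x = 3506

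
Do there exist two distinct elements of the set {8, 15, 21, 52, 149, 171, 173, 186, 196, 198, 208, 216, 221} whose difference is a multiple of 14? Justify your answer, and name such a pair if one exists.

Reduce each element modulo 14: 8↦8, 15↦1, 21↦7, 52↦10, 149↦9, 171↦3, 173↦5, 186↦4, 196↦0, 198↦2, 208↦12, 216↦6, 221↦11.
All 13 residues are distinct, so no two elements differ by a multiple of 14.

There is no such pair.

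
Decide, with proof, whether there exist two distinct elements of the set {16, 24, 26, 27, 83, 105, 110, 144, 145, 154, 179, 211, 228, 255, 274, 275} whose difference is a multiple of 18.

Reduce each element modulo 18: 16↦16, 24↦6, 26↦8, 27↦9, 83↦11, 105↦15, 110↦2, 144↦0, 145↦1, 154↦10, 179↦17, 211↦13, 228↦12, 255↦3, 274↦4, 275↦5.
No residue repeats among the 16 elements, so no pair has difference ≡ 0 (mod 18).

There is no such pair.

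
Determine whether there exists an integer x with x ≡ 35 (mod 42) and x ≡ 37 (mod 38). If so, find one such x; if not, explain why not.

x = 455

The moduli are not coprime: gcd(42, 38) = 2. Compatibility requires 2 ∣ (37 − 35) = 2, which holds, so solutions exist.
Put x = 35 + 42t, so we need 42t ≡ 2 (mod 38), equivalently (divide by 2) 21t ≡ 1 (mod 19).
21 ≡ 2 (mod 19), so this reads 2t ≡ 1 (mod 19). To invert 2 modulo 19: 19 = 9·2 + 1, 2 = 2·1 + 0, and unwinding, 1 = 19 − 9·2. Thus 2⁻¹ ≡ -9 ≡ 10 (mod 19).
Therefore t ≡ 10·1 = 10 (mod 19).
Then x = 35 + 42·10 = 455.
Indeed 455 ≡ 35 (mod 42) and 455 ≡ 37 (mod 38).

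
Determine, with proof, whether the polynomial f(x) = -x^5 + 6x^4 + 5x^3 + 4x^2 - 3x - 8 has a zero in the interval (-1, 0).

Such a root exists.

f(-1) = 1 and f(0) = -8, which have opposite signs.
Since f is a polynomial it is continuous on [-1, 0].
By the Intermediate Value Theorem, f takes the value 0 somewhere in the open interval.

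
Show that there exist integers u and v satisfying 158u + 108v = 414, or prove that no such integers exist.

u = 45, v = -62

gcd(158, 108) = 2, and 2 divides 414, so integer solutions exist.
Dividing through by 2 reduces the equation to 79u + 54v = 207.
Euclidean algorithm: 79 = 1·54 + 25, 54 = 2·25 + 4, 25 = 6·4 + 1, 4 = 4·1 + 0.
Unwinding: 1 = 25 − 6·4 = 25 − 6·(54 − 2·25) = −6·54 + 13·25 = −6·54 + 13·(79 − 1·54) = 13·79 − 19·54, i.e. 79·13 + 54·(-19) = 1.
Scaling by 207 gives the particular solution (u, v) = (2691, -3933).
Shifting by a multiple of (54, −79) keeps it a solution: u = 2691 − 49·54 = 45, v = -3933 + 49·79 = -62.
Check: 158·45 + 108·(-62) = 7110 − 6696 = 414. ✓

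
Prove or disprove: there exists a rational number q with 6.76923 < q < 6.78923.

q = 61/9

Scale by 9: the interval becomes (60.92307, 61.10307), which contains the integer 61.
Dividing back, 6.76923 < 61/9 < 6.78923, and 61/9 is rational.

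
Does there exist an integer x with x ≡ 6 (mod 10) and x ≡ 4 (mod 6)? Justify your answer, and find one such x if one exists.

x = 16

Here gcd(10, 6) = 2, and both 6 and 4 leave remainder 0 mod 2, so the system is consistent.
Step through x = 6, 6 + 10, 6 + 2·10, …: the values 6, 16 reduce mod 6 to 0, 4. The value 16 hits 4.
Verify: 16 = 1·10 + 6 and 16 = 2·6 + 4. ✓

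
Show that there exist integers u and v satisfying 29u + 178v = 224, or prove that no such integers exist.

u = 20, v = -2

Since gcd(29, 178) = 1, every integer is an integer combination of 29 and 178.
Dividing repeatedly: 178 = 6·29 + 4, 29 = 7·4 + 1, 4 = 4·1 + 0.
Unwinding: 1 = 29 − 7·4 = 29 − 7·(178 − 6·29) = −7·178 + 43·29, i.e. 29·43 + 178·(-7) = 1.
Scaling by 224 gives the particular solution (u, v) = (9632, -1568).
Shifting by a multiple of (178, −29) keeps it a solution: u = 9632 − 54·178 = 20, v = -1568 + 54·29 = -2.
Check: 29·20 + 178·(-2) = 580 − 356 = 224. ✓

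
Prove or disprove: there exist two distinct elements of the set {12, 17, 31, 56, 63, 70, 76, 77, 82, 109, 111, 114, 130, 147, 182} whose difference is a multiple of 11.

Both 12 and 56 leave remainder 1 on division by 11; their difference 44 = 4·11 is a multiple of 11.

The pair (12, 56) works.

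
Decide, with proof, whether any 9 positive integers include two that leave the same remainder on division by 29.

Take the 9 consecutive integers 94, 95, …, 102: their residues mod 29 are all distinct because 9 ≤ 29.
Hence this collection has no pair with equal remainders mod 29, disproving the claim.

No, the set {94, 95, 96, 97, 98, 99, 100, 101, 102} is a counterexample.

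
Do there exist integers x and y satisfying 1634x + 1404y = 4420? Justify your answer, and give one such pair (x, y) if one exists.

Since gcd(1634, 1404) = 2 and 4420 = 2·2210, Bézout's identity guarantees a solution.
Dividing through by 2 reduces the equation to 817x + 702y = 2210.
Dividing repeatedly: 817 = 1·702 + 115, 702 = 6·115 + 12, 115 = 9·12 + 7, 12 = 1·7 + 5, 7 = 1·5 + 2, 5 = 2·2 + 1, 2 = 2·1 + 0.
Back-substituting, 1 = 5 − 2·2 = 5 − 2·(7 − 1·5) = −2·7 + 3·5 = −2·7 + 3·(12 − 1·7) = 3·12 − 5·7 = 3·12 − 5·(115 − 9·12) = −5·115 + 48·12 = −5·115 + 48·(702 − 6·115) = 48·702 − 293·115 = 48·702 − 293·(817 − 1·702) = −293·817 + 341·702; that is, 817·(-293) + 702·341 = 1.
Times 2210: 817·(-647530) + 702·753610 = 2210, so (-647530, 753610) solves it.
Shifting by a multiple of (702, −817) keeps it a solution: x = -647530 + 923·702 = 416, y = 753610 − 923·817 = -481.
Check: 1634·416 + 1404·(-481) = 679744 − 675324 = 4420. ✓

x = 416, y = -481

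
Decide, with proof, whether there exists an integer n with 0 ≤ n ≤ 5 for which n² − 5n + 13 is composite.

n = 1

At n = 1: 1² − 5·1 + 13 = 9 = 3·3, which is composite.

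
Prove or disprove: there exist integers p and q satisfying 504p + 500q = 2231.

Any value of 504p + 500q is a multiple of gcd(504, 500) = 4.
But 2231 = 4·557 + 3, so 4 ∤ 2231.
Therefore 504p + 500q = 2231 has no solution in integers.

No, no such integers exist.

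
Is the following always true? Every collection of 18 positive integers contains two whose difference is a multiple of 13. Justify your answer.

Yes, this is always true.

There are exactly 13 possible remainders on division by 13.
Since 18 > 13, two of the 18 integers must share a residue class by the pigeonhole principle; call them a and b.
Their difference a − b is then a multiple of 13.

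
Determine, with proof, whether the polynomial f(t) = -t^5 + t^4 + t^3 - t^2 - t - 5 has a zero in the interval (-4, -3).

f(-4) = 1199 and f(-3) = 286, both positive, so a sign-change argument is unavailable; we show f keeps this sign on the whole interval.
Substitute t = -3 − u, where 0 < u < 1 on the interval. Expanding, f(-3 − u) = u^5 + 16u^4 + 101u^3 + 314u^2 + 481u + 286.
All 6 nonzero coefficients of this polynomial in u are positive; hence for u > 0 the value is a sum of positive terms (the constant 286 among them).
So f is strictly positive on (-4, -3); no root exists in the interval.

No.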